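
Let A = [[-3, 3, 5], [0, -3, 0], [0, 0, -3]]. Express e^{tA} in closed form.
A has Jordan form J = [[-3, 1, 0], [0, -3, 0], [0, 0, -3]] with A = PJP^{-1}, so e^{tA} = P e^{tJ} P^{-1}.

For a Jordan block J_k(λ), e^{tJ_k(λ)} = e^{λt} · (I + tN + t^2 N^2/2! + ... + t^{k-1} N^{k-1}/(k-1)!) where N is the nilpotent superdiagonal part.

Assembling the blocks and conjugating back gives the entries of e^{tA} as shown above.

e^{tA} = [[e^{-3*t}, 3*t*e^{-3*t}, 5*t*e^{-3*t}], [0, e^{-3*t}, 0], [0, 0, e^{-3*t}]]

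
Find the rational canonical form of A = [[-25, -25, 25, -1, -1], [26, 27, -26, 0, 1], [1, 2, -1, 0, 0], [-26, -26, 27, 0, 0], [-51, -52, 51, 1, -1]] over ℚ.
R = [[0, 0, 0, 0, 25], [1, 0, 0, 0, -25], [0, 1, 0, 0, -1], [0, 0, 1, 0, 26], [0, 0, 0, 1, 0]]

The invariant factors of A (the non-unit diagonal entries of the Smith normal form of xI - A over ℚ[x]) are (x - 5)(x + 5)(x^3 - x + 1), each dividing the next. The characteristic polynomial is their product, (x - 5)(x + 5)(x^3 - x + 1).

The rational canonical form is the block-diagonal matrix of companion matrices C(f_i):
R = [[0, 0, 0, 0, 25], [1, 0, 0, 0, -25], [0, 1, 0, 0, -1], [0, 0, 1, 0, 26], [0, 0, 0, 1, 0]].

Note the characteristic polynomial does not split into linear factors over ℚ, so A has no Jordan form over ℚ; the rational canonical form exists over any field.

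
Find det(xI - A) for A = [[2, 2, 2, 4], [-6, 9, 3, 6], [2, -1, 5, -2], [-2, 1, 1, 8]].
χ_A(x) = (x - 6)^4

xI - A = [[x - 2, -2, -2, -4], [6, x - 9, -3, -6], [-2, 1, x - 5, 2], [2, -1, -1, x - 8]].

Expanding det(xI - A) along the first row:
det(xI - A) = + (x - 2)·det([[x - 9, -3, -6], [1, x - 5, 2], [-1, -1, x - 8]]) - (-2)·det([[6, -3, -6], [-2, x - 5, 2], [2, -1, x - 8]]) + (-2)·det([[6, x - 9, -6], [-2, 1, 2], [2, -1, x - 8]]) - (-4)·det([[6, x - 9, -3], [-2, 1, x - 5], [2, -1, -1]]).

Evaluating gives χ_A(x) = x^4 - 24x^3 + 216x^2 - 864x + 1296 = (x - 6)^4.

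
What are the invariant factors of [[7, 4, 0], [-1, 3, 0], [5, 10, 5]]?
x - 5, (x - 5)^2

The Jordan structure of A has elementary divisors (x - 5)^2, (x - 5). Arranging the block sizes at each eigenvalue in decreasing order and taking row products gives the invariant factors.

Invariant factors (smallest first, each dividing the next): x - 5, (x - 5)^2.

Check: the last factor (x - 5)^2 is the minimal polynomial, and the product (x - 5)^3 is the characteristic polynomial.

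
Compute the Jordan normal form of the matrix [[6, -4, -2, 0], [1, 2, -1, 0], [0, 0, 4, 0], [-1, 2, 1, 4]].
The characteristic polynomial is det(xI - A) = (x - 4)^4, so the eigenvalues are 4 (algebraic multiplicity 4).

For λ = 4: rank(A - 4I) = 1, rank((A - 4I)^2) = 0. The eigenspace has dimension 4 - 1 = 3, so there are 3 Jordan blocks; the rank sequence gives block sizes [2, 1, 1].

Assembling the blocks gives the Jordan form J above.

J = [[4, 1, 0, 0], [0, 4, 0, 0], [0, 0, 4, 0], [0, 0, 0, 4]]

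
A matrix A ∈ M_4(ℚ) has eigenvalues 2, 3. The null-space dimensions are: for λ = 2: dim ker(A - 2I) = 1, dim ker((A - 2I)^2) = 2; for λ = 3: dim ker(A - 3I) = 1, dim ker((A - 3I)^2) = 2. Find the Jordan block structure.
λ = 2: successive nullity increments [1, 1] count blocks of size ≥ k; block sizes are [2].
λ = 3: successive nullity increments [1, 1] count blocks of size ≥ k; block sizes are [2].

Jordan blocks: (2, 2), (3, 2)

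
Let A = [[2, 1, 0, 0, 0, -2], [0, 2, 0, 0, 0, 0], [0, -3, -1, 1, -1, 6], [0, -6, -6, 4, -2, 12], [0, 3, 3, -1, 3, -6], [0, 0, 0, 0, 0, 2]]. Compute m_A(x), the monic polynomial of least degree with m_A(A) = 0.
The characteristic polynomial factors as (x - 2)^6. The minimal polynomial is ∏(x - λ)^{k_λ} where k_λ is the size of the largest Jordan block at λ.

For λ = 2: rank(A - 2I) = 2, and the largest Jordan block has size 2 (the smallest k with rank((A - 2I)^k) = rank((A - 2I)^(k+1))).

So m_A(x) = (x - 2)^2.

m_A(x) = (x - 2)^2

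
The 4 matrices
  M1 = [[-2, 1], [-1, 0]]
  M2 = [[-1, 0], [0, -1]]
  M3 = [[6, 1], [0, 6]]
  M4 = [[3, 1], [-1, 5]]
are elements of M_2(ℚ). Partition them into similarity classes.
Characteristic polynomials: χ_{M1} = (x + 1)^2, χ_{M2} = (x + 1)^2, χ_{M3} = (x - 6)^2, χ_{M4} = (x - 4)^2.

{M1}: invariant factors (x + 1)^2.

{M2}: invariant factors x + 1, x + 1.

{M3}: invariant factors (x - 6)^2.

{M4}: invariant factors (x - 4)^2.

Matrices are similar if and only if their invariant-factor lists agree; the partition into similarity classes is {M1}, {M2}, {M3}, {M4}.

4 classes: {M1}, {M2}, {M3}, {M4}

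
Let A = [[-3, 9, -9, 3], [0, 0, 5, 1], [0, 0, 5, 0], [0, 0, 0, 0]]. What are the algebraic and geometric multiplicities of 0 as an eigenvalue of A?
algebraic multiplicity 2, geometric multiplicity 1

The characteristic polynomial is x^2(x - 5)(x + 3), so the factor x appears with exponent 2: the algebraic multiplicity is 2.

rank(A) = 3, so the eigenspace has dimension 4 - 3 = 1: the geometric multiplicity is 1.

Since 1 < 2, A is not diagonalizable.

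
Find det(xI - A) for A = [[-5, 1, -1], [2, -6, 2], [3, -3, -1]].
χ_A(x) = (x + 4)^3

xI - A = [[x + 5, -1, 1], [-2, x + 6, -2], [-3, 3, x + 1]].

Expanding det(xI - A) along the first row:
det(xI - A) = + (x + 5)·det([[x + 6, -2], [3, x + 1]]) - (-1)·det([[-2, -2], [-3, x + 1]]) + (1)·det([[-2, x + 6], [-3, 3]]).

Evaluating gives χ_A(x) = x^3 + 12x^2 + 48x + 64 = (x + 4)^3.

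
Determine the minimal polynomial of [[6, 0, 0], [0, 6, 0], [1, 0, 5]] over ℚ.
The characteristic polynomial factors as (x - 6)^2(x - 5). The minimal polynomial is ∏(x - λ)^{k_λ} where k_λ is the size of the largest Jordan block at λ.

For λ = 5: rank(A - 5I) = 2, and the largest Jordan block has size 1 (the smallest k with rank((A - 5I)^k) = rank((A - 5I)^(k+1))).
For λ = 6: rank(A - 6I) = 1, and the largest Jordan block has size 1 (the smallest k with rank((A - 6I)^k) = rank((A - 6I)^(k+1))).

So m_A(x) = (x - 6)(x - 5).

m_A(x) = (x - 6)(x - 5)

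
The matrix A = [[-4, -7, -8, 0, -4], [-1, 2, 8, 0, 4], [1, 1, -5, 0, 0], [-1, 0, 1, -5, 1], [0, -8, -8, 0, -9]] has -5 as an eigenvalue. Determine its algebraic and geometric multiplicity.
The characteristic polynomial is (x + 1)(x + 5)^4, so the factor x + 5 appears with exponent 4: the algebraic multiplicity is 4.

rank(A + 5I) = 3, so the eigenspace has dimension 5 - 3 = 2: the geometric multiplicity is 2.

Since 2 < 4, A is not diagonalizable.

algebraic multiplicity 4, geometric multiplicity 2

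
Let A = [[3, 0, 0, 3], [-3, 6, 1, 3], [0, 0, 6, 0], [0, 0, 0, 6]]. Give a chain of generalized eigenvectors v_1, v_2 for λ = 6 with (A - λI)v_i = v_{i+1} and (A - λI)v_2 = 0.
We seek v_1 ∈ ker((A - 6I)^2) \ ker(A - 6I), then set v_{i+1} = (A - 6I) v_i.

One such chain is v_1 = [[0, -2, 1, 0]]^T, v_2 = [[0, 1, 0, 0]]^T. Check: (A - 6I) v_2 = [[0, 0, 0, 0]]^T = 0.

v_1 = [[0, -2, 1, 0]]^T, v_2 = [[0, 1, 0, 0]]^T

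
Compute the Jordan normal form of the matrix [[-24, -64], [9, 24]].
J = [[0, 1], [0, 0]]

The characteristic polynomial is det(xI - A) = x^2, so the eigenvalues are 0 (algebraic multiplicity 2).

For λ = 0: rank(A) = 1, rank(A^2) = 0. The eigenspace has dimension 2 - 1 = 1, so there is 1 Jordan block; the rank sequence gives block sizes [2].

Assembling the blocks gives the Jordan form J above.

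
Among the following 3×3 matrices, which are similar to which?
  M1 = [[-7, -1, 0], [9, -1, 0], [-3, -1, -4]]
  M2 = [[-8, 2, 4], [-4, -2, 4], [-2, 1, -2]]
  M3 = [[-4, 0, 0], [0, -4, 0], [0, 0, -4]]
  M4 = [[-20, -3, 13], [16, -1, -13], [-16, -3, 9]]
2 classes: {M1, M2, M4}, {M3}

Characteristic polynomials: χ_{M1} = (x + 4)^3, χ_{M2} = (x + 4)^3, χ_{M3} = (x + 4)^3, χ_{M4} = (x + 4)^3.

{M1, M2, M4}: invariant factors x + 4, (x + 4)^2.

{M3}: invariant factors x + 4, x + 4, x + 4.

Matrices are similar if and only if their invariant-factor lists agree; the partition into similarity classes is {M1, M2, M4}, {M3}.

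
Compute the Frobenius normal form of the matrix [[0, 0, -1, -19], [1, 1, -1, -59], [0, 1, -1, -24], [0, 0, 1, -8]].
R = [[0, 0, 0, -27], [1, 0, 0, -36], [0, 1, 0, -24], [0, 0, 1, -8]]

The invariant factors of A (the non-unit diagonal entries of the Smith normal form of xI - A over ℚ[x]) are (x + 3)^2(x^2 + 2x + 3), each dividing the next. The characteristic polynomial is their product, (x + 3)^2(x^2 + 2x + 3).

The rational canonical form is the block-diagonal matrix of companion matrices C(f_i):
R = [[0, 0, 0, -27], [1, 0, 0, -36], [0, 1, 0, -24], [0, 0, 1, -8]].

Note the characteristic polynomial does not split into linear factors over ℚ, so A has no Jordan form over ℚ; the rational canonical form exists over any field.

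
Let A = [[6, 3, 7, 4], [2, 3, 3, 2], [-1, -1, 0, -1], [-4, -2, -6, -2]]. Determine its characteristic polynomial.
χ_A(x) = (x - 2)^3(x - 1)

xI - A = [[x - 6, -3, -7, -4], [-2, x - 3, -3, -2], [1, 1, x, 1], [4, 2, 6, x + 2]].

Expanding det(xI - A) along the first row:
det(xI - A) = + (x - 6)·det([[x - 3, -3, -2], [1, x, 1], [2, 6, x + 2]]) - (-3)·det([[-2, -3, -2], [1, x, 1], [4, 6, x + 2]]) + (-7)·det([[-2, x - 3, -2], [1, 1, 1], [4, 2, x + 2]]) - (-4)·det([[-2, x - 3, -3], [1, 1, x], [4, 2, 6]]).

Evaluating gives χ_A(x) = x^4 - 7x^3 + 18x^2 - 20x + 8 = (x - 2)^3(x - 1).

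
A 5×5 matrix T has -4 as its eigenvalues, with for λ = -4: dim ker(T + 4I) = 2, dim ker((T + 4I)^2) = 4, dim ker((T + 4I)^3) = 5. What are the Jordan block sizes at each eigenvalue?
λ = -4: successive nullity increments [2, 2, 1] count blocks of size ≥ k; block sizes are [3, 2].

Jordan blocks: (-4, 3), (-4, 2)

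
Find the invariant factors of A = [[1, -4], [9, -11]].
The Jordan structure of A has elementary divisors (x + 5)^2. Arranging the block sizes at each eigenvalue in decreasing order and taking row products gives the invariant factors.

Invariant factors (smallest first, each dividing the next): (x + 5)^2.

Check: the last factor (x + 5)^2 is the minimal polynomial, and the product (x + 5)^2 is the characteristic polynomial.

(x + 5)^2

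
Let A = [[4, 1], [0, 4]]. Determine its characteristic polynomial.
xI - A = [[x - 4, -1], [0, x - 4]].

Expanding det(xI - A) along the first row:
det(xI - A) = + (x - 4)·det([[x - 4]]) - (-1)·det([[0]]).

Evaluating gives χ_A(x) = x^2 - 8x + 16 = (x - 4)^2.

χ_A(x) = (x - 4)^2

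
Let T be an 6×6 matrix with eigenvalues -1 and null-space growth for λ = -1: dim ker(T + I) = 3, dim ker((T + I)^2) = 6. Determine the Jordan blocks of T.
Jordan blocks: (-1, 2), (-1, 2), (-1, 2)

λ = -1: successive nullity increments [3, 3] count blocks of size ≥ k; block sizes are [2, 2, 2].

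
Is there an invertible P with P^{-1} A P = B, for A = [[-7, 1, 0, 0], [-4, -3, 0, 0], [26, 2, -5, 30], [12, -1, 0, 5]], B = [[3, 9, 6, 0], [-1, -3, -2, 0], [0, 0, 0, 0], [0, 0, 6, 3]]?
No.

trace(A) = -10 but trace(B) = 3. The trace is a similarity invariant, so A and B are not similar.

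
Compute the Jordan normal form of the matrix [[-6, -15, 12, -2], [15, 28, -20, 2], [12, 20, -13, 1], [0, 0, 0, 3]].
J = [[3, 1, 0, 0], [0, 3, 0, 0], [0, 0, 3, 1], [0, 0, 0, 3]]

The characteristic polynomial is det(xI - A) = (x - 3)^4, so the eigenvalues are 3 (algebraic multiplicity 4).

For λ = 3: rank(A - 3I) = 2, rank((A - 3I)^2) = 0. The eigenspace has dimension 4 - 2 = 2, so there are 2 Jordan blocks; the rank sequence gives block sizes [2, 2].

Assembling the blocks gives the Jordan form J above.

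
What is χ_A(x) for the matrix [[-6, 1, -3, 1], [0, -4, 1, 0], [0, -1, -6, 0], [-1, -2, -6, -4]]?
xI - A = [[x + 6, -1, 3, -1], [0, x + 4, -1, 0], [0, 1, x + 6, 0], [1, 2, 6, x + 4]].

Expanding det(xI - A) along the first row:
det(xI - A) = + (x + 6)·det([[x + 4, -1, 0], [1, x + 6, 0], [2, 6, x + 4]]) - (-1)·det([[0, -1, 0], [0, x + 6, 0], [1, 6, x + 4]]) + (3)·det([[0, x + 4, 0], [0, 1, 0], [1, 2, x + 4]]) - (-1)·det([[0, x + 4, -1], [0, 1, x + 6], [1, 2, 6]]).

Evaluating gives χ_A(x) = x^4 + 20x^3 + 150x^2 + 500x + 625 = (x + 5)^4.

χ_A(x) = (x + 5)^4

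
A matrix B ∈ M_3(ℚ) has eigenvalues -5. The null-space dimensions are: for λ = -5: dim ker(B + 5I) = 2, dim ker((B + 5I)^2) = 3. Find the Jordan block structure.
λ = -5: successive nullity increments [2, 1] count blocks of size ≥ k; block sizes are [2, 1].

Jordan blocks: (-5, 2), (-5, 1)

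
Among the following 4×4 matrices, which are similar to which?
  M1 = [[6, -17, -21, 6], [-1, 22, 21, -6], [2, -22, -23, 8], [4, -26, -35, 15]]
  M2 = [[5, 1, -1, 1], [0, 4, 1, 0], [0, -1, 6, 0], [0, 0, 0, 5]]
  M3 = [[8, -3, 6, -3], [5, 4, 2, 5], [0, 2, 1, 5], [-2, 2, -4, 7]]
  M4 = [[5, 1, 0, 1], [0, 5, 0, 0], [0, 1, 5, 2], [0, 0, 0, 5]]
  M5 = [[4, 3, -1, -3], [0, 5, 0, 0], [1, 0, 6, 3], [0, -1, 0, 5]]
1 class: {M1, M2, M3, M4, M5}

Characteristic polynomials: χ_{M1} = (x - 5)^4, χ_{M2} = (x - 5)^4, χ_{M3} = (x - 5)^4, χ_{M4} = (x - 5)^4, χ_{M5} = (x - 5)^4.

{M1, M2, M3, M4, M5}: invariant factors (x - 5)^2, (x - 5)^2.

Matrices are similar if and only if their invariant-factor lists agree; the partition into similarity classes is {M1, M2, M3, M4, M5}.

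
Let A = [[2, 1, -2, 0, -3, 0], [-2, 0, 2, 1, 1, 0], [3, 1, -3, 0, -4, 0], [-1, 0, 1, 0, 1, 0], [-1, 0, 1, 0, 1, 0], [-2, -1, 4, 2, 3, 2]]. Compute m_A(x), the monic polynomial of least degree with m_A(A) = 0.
The characteristic polynomial factors as x^5(x - 2). The minimal polynomial is ∏(x - λ)^{k_λ} where k_λ is the size of the largest Jordan block at λ.

For λ = 0: rank(A) = 4, and the largest Jordan block has size 3 (the smallest k with rank(A^k) = rank(A^(k+1))).
For λ = 2: rank(A - 2I) = 5, and the largest Jordan block has size 1 (the smallest k with rank((A - 2I)^k) = rank((A - 2I)^(k+1))).

So m_A(x) = x^3(x - 2).

m_A(x) = x^3(x - 2)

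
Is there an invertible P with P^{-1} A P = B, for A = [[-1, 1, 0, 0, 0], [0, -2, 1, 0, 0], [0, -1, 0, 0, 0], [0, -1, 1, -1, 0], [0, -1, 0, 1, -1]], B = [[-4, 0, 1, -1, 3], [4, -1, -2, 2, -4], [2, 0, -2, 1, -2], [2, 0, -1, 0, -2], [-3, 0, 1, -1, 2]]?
Both have characteristic polynomial (x + 1)^5, but the minimal polynomial of A is (x + 1)^3 while the minimal polynomial of B is (x + 1)^2. The minimal polynomial is a similarity invariant, so A and B are not similar.

No.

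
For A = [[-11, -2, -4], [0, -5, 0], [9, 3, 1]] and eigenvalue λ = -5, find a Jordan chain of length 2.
We seek v_1 ∈ ker((A + 5I)^2) \ ker(A + 5I), then set v_{i+1} = (A + 5I) v_i.

One such chain is v_1 = [[-2, 1, 3]]^T, v_2 = [[-2, 0, 3]]^T. Check: (A + 5I) v_2 = [[0, 0, 0]]^T = 0.

v_1 = [[-2, 1, 3]]^T, v_2 = [[-2, 0, 3]]^T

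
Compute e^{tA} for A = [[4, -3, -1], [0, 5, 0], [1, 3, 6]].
e^{tA} = [[(1 - t)*e^{5*t}, -3*t*e^{5*t}, -t*e^{5*t}], [0, e^{5*t}, 0], [t*e^{5*t}, 3*t*e^{5*t}, (t + 1)*e^{5*t}]]

A has Jordan form J = [[5, 1, 0], [0, 5, 0], [0, 0, 5]] with A = PJP^{-1}, so e^{tA} = P e^{tJ} P^{-1}.

For a Jordan block J_k(λ), e^{tJ_k(λ)} = e^{λt} · (I + tN + t^2 N^2/2! + ... + t^{k-1} N^{k-1}/(k-1)!) where N is the nilpotent superdiagonal part.

Assembling the blocks and conjugating back gives the entries of e^{tA} as shown above.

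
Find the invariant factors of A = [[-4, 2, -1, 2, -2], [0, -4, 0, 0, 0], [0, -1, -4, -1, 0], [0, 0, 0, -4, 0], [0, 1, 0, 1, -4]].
x + 4, x + 4, (x + 4)^3

The Jordan structure of A has elementary divisors (x + 4)^3, (x + 4), (x + 4). Arranging the block sizes at each eigenvalue in decreasing order and taking row products gives the invariant factors.

Invariant factors (smallest first, each dividing the next): x + 4, x + 4, (x + 4)^3.

Check: the last factor (x + 4)^3 is the minimal polynomial, and the product (x + 4)^5 is the characteristic polynomial.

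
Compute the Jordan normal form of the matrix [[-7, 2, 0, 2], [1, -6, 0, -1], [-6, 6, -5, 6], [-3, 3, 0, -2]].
J = [[-5, 1, 0, 0], [0, -5, 0, 0], [0, 0, -5, 0], [0, 0, 0, -5]]

The characteristic polynomial is det(xI - A) = (x + 5)^4, so the eigenvalues are -5 (algebraic multiplicity 4).

For λ = -5: rank(A + 5I) = 1, rank((A + 5I)^2) = 0. The eigenspace has dimension 4 - 1 = 3, so there are 3 Jordan blocks; the rank sequence gives block sizes [2, 1, 1].

Assembling the blocks gives the Jordan form J above.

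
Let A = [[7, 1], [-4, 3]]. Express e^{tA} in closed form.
A has Jordan form J = [[5, 1], [0, 5]] with A = PJP^{-1}, so e^{tA} = P e^{tJ} P^{-1}.

For a Jordan block J_k(λ), e^{tJ_k(λ)} = e^{λt} · (I + tN + t^2 N^2/2! + ... + t^{k-1} N^{k-1}/(k-1)!) where N is the nilpotent superdiagonal part.

Assembling the blocks and conjugating back gives the entries of e^{tA} as shown above.

e^{tA} = [[(2*t + 1)*e^{5*t}, t*e^{5*t}], [-4*t*e^{5*t}, (1 - 2*t)*e^{5*t}]]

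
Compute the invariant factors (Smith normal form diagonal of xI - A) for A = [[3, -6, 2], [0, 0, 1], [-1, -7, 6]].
The Jordan structure of A has elementary divisors (x - 3)^3. Arranging the block sizes at each eigenvalue in decreasing order and taking row products gives the invariant factors.

Invariant factors (smallest first, each dividing the next): (x - 3)^3.

Check: the last factor (x - 3)^3 is the minimal polynomial, and the product (x - 3)^3 is the characteristic polynomial.

(x - 3)^3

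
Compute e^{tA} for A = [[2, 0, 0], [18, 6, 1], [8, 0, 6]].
A has Jordan form J = [[2, 0, 0], [0, 6, 1], [0, 0, 6]] with A = PJP^{-1}, so e^{tA} = P e^{tJ} P^{-1}.

For a Jordan block J_k(λ), e^{tJ_k(λ)} = e^{λt} · (I + tN + t^2 N^2/2! + ... + t^{k-1} N^{k-1}/(k-1)!) where N is the nilpotent superdiagonal part.

Assembling the blocks and conjugating back gives the entries of e^{tA} as shown above.

e^{tA} = [[e^{2*t}, 0, 0], [2*(t*e^{4*t} + 2*e^{4*t} - 2)*e^{2*t}, e^{6*t}, t*e^{6*t}], [2*(e^{4*t} - 1)*e^{2*t}, 0, e^{6*t}]]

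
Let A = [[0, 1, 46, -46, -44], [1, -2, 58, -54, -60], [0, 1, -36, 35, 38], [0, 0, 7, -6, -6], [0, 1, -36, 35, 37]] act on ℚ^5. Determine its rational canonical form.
R = [[0, 0, 0, 0, -75], [1, 0, 0, 0, 35], [0, 1, 0, 0, 38], [0, 0, 1, 0, -6], [0, 0, 0, 1, -7]]

The invariant factors of A (the non-unit diagonal entries of the Smith normal form of xI - A over ℚ[x]) are (x + 3)(x^2 + 2x - 5)^2, each dividing the next. The characteristic polynomial is their product, (x + 3)(x^2 + 2x - 5)^2.

The rational canonical form is the block-diagonal matrix of companion matrices C(f_i):
R = [[0, 0, 0, 0, -75], [1, 0, 0, 0, 35], [0, 1, 0, 0, 38], [0, 0, 1, 0, -6], [0, 0, 0, 1, -7]].

Note the characteristic polynomial does not split into linear factors over ℚ, so A has no Jordan form over ℚ; the rational canonical form exists over any field.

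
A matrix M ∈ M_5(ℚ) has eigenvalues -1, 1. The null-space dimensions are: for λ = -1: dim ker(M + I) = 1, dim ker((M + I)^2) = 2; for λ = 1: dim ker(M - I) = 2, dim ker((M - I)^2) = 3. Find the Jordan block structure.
Jordan blocks: (-1, 2), (1, 2), (1, 1)

λ = -1: successive nullity increments [1, 1] count blocks of size ≥ k; block sizes are [2].
λ = 1: successive nullity increments [2, 1] count blocks of size ≥ k; block sizes are [2, 1].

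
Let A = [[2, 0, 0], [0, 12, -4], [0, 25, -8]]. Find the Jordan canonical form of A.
The characteristic polynomial is det(xI - A) = (x - 2)^3, so the eigenvalues are 2 (algebraic multiplicity 3).

For λ = 2: rank(A - 2I) = 1, rank((A - 2I)^2) = 0. The eigenspace has dimension 3 - 1 = 2, so there are 2 Jordan blocks; the rank sequence gives block sizes [2, 1].

Assembling the blocks gives the Jordan form J above.

J = [[2, 1, 0], [0, 2, 0], [0, 0, 2]]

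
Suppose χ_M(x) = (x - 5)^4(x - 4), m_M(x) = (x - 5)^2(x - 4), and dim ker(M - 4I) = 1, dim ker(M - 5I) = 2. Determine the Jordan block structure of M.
λ = 4: algebraic multiplicity 1 (exponent in χ_M), largest block size 1 (exponent in m_M), 1 block (geometric multiplicity). This forces block sizes [1].
λ = 5: algebraic multiplicity 4 (exponent in χ_M), largest block size 2 (exponent in m_M), 2 blocks (geometric multiplicity). These force block sizes [2, 2].

Jordan blocks: (4, 1), (5, 2), (5, 2)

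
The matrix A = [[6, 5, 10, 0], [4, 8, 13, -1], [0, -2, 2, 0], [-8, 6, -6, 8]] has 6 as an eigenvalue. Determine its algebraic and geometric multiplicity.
algebraic multiplicity 4, geometric multiplicity 2

The characteristic polynomial is (x - 6)^4, so the factor x - 6 appears with exponent 4: the algebraic multiplicity is 4.

rank(A - 6I) = 2, so the eigenspace has dimension 4 - 2 = 2: the geometric multiplicity is 2.

Since 2 < 4, A is not diagonalizable.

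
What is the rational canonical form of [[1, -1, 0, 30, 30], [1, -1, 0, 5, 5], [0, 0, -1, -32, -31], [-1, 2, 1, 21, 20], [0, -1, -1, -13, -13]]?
R = [[0, 0, 0, 0, 25], [1, 0, 0, 0, 5], [0, 1, 0, 0, -31], [0, 0, 1, 0, -5], [0, 0, 0, 1, 7]]

The invariant factors of A (the non-unit diagonal entries of the Smith normal form of xI - A over ℚ[x]) are (x - 1)(x^2 - 3x - 5)^2, each dividing the next. The characteristic polynomial is their product, (x - 1)(x^2 - 3x - 5)^2.

The rational canonical form is the block-diagonal matrix of companion matrices C(f_i):
R = [[0, 0, 0, 0, 25], [1, 0, 0, 0, 5], [0, 1, 0, 0, -31], [0, 0, 1, 0, -5], [0, 0, 0, 1, 7]].

Note the characteristic polynomial does not split into linear factors over ℚ, so A has no Jordan form over ℚ; the rational canonical form exists over any field.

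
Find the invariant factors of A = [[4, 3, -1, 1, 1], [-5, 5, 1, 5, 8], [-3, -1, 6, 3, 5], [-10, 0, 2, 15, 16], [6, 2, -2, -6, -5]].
x - 5, x - 5, (x - 5)^3

The Jordan structure of A has elementary divisors (x - 5)^3, (x - 5), (x - 5). Arranging the block sizes at each eigenvalue in decreasing order and taking row products gives the invariant factors.

Invariant factors (smallest first, each dividing the next): x - 5, x - 5, (x - 5)^3.

Check: the last factor (x - 5)^3 is the minimal polynomial, and the product (x - 5)^5 is the characteristic polynomial.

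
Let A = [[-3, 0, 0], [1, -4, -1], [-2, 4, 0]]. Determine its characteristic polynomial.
xI - A = [[x + 3, 0, 0], [-1, x + 4, 1], [2, -4, x]].

Expanding det(xI - A) along the first row:
det(xI - A) = + (x + 3)·det([[x + 4, 1], [-4, x]]) - (0)·det([[-1, 1], [2, x]]) + (0)·det([[-1, x + 4], [2, -4]]).

Evaluating gives χ_A(x) = x^3 + 7x^2 + 16x + 12 = (x + 2)^2(x + 3).

χ_A(x) = (x + 2)^2(x + 3)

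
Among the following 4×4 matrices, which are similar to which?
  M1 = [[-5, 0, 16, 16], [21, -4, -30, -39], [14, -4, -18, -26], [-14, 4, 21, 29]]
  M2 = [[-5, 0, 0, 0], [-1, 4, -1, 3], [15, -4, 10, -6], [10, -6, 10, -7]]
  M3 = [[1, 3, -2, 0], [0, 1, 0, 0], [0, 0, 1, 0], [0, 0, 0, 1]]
Characteristic polynomials: χ_{M1} = (x - 3)(x - 2)^2(x + 5), χ_{M2} = (x - 3)(x - 2)^2(x + 5), χ_{M3} = (x - 1)^4.

{M1, M2}: invariant factors (x - 3)(x - 2)^2(x + 5).

{M3}: invariant factors x - 1, x - 1, (x - 1)^2.

Matrices are similar if and only if their invariant-factor lists agree; the partition into similarity classes is {M1, M2}, {M3}.

2 classes: {M1, M2}, {M3}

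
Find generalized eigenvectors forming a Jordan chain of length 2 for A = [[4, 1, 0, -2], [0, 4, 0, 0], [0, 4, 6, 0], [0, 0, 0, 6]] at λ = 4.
We seek v_1 ∈ ker((A - 4I)^2) \ ker(A - 4I), then set v_{i+1} = (A - 4I) v_i.

One such chain is v_1 = [[0, 1, -2, 0]]^T, v_2 = [[1, 0, 0, 0]]^T. Check: (A - 4I) v_2 = [[0, 0, 0, 0]]^T = 0.

v_1 = [[0, 1, -2, 0]]^T, v_2 = [[1, 0, 0, 0]]^T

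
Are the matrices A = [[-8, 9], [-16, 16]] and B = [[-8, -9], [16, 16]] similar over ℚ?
Two matrices over a field are similar if and only if they have the same invariant factors.

Both A and B have characteristic polynomial (x - 4)^2 and minimal polynomial (x - 4)^2. Computing further, both have invariant factors (x - 4)^2. Hence A and B are similar.

Yes.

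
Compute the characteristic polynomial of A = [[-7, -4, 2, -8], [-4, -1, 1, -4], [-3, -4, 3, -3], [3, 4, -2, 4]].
χ_A(x) = (x - 1)^3(x + 4)

xI - A = [[x + 7, 4, -2, 8], [4, x + 1, -1, 4], [3, 4, x - 3, 3], [-3, -4, 2, x - 4]].

Expanding det(xI - A) along the first row:
det(xI - A) = + (x + 7)·det([[x + 1, -1, 4], [4, x - 3, 3], [-4, 2, x - 4]]) - (4)·det([[4, -1, 4], [3, x - 3, 3], [-3, 2, x - 4]]) + (-2)·det([[4, x + 1, 4], [3, 4, 3], [-3, -4, x - 4]]) - (8)·det([[4, x + 1, -1], [3, 4, x - 3], [-3, -4, 2]]).

Evaluating gives χ_A(x) = x^4 + x^3 - 9x^2 + 11x - 4 = (x - 1)^3(x + 4).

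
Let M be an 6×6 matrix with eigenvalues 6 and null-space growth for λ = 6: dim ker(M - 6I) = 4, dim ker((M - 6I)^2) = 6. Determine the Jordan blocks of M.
Jordan blocks: (6, 2), (6, 2), (6, 1), (6, 1)

λ = 6: successive nullity increments [4, 2] count blocks of size ≥ k; block sizes are [2, 2, 1, 1].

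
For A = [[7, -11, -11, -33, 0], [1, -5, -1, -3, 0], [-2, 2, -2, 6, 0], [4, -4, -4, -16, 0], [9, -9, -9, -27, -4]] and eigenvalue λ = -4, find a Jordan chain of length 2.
We seek v_1 ∈ ker((A + 4I)^2) \ ker(A + 4I), then set v_{i+1} = (A + 4I) v_i.

One such chain is v_1 = [[0, 1, 0, 0, 2]]^T, v_2 = [[-11, -1, 2, -4, -9]]^T. Check: (A + 4I) v_2 = [[0, 0, 0, 0, 0]]^T = 0.

v_1 = [[0, 1, 0, 0, 2]]^T, v_2 = [[-11, -1, 2, -4, -9]]^T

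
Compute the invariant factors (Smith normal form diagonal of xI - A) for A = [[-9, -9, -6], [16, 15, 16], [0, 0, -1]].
The Jordan structure of A has elementary divisors (x + 1), (x - 3)^2. Arranging the block sizes at each eigenvalue in decreasing order and taking row products gives the invariant factors.

Invariant factors (smallest first, each dividing the next): (x - 3)^2(x + 1).

Check: the last factor (x - 3)^2(x + 1) is the minimal polynomial, and the product (x - 3)^2(x + 1) is the characteristic polynomial.

(x - 3)^2(x + 1)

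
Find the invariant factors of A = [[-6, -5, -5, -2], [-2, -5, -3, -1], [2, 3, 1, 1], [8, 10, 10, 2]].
(x + 2)^2, (x + 2)^2

The Jordan structure of A has elementary divisors (x + 2)^2, (x + 2)^2. Arranging the block sizes at each eigenvalue in decreasing order and taking row products gives the invariant factors.

Invariant factors (smallest first, each dividing the next): (x + 2)^2, (x + 2)^2.

Check: the last factor (x + 2)^2 is the minimal polynomial, and the product (x + 2)^4 is the characteristic polynomial.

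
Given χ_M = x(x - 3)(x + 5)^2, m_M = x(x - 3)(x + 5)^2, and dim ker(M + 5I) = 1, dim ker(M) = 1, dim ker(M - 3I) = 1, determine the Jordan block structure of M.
λ = -5: algebraic multiplicity 2 (exponent in χ_M), largest block size 2 (exponent in m_M), 1 block (geometric multiplicity). This forces block sizes [2].
λ = 0: algebraic multiplicity 1 (exponent in χ_M), largest block size 1 (exponent in m_M), 1 block (geometric multiplicity). This forces block sizes [1].
λ = 3: algebraic multiplicity 1 (exponent in χ_M), largest block size 1 (exponent in m_M), 1 block (geometric multiplicity). This forces block sizes [1].

Jordan blocks: (-5, 2), (0, 1), (3, 1)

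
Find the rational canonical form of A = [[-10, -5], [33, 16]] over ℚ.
R = [[0, -5], [1, 6]]

The invariant factors of A (the non-unit diagonal entries of the Smith normal form of xI - A over ℚ[x]) are (x - 5)(x - 1), each dividing the next. The characteristic polynomial is their product, (x - 5)(x - 1).

The rational canonical form is the block-diagonal matrix of companion matrices C(f_i):
R = [[0, -5], [1, 6]].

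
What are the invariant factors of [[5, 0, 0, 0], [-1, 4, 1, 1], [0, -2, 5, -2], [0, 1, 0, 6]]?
x - 5, (x - 5)^3

The Jordan structure of A has elementary divisors (x - 5)^3, (x - 5). Arranging the block sizes at each eigenvalue in decreasing order and taking row products gives the invariant factors.

Invariant factors (smallest first, each dividing the next): x - 5, (x - 5)^3.

Check: the last factor (x - 5)^3 is the minimal polynomial, and the product (x - 5)^4 is the characteristic polynomial.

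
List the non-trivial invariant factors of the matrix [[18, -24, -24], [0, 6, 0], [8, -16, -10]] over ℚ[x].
x - 6, (x - 6)(x - 2)

The Jordan structure of A has elementary divisors (x - 2), (x - 6), (x - 6). Arranging the block sizes at each eigenvalue in decreasing order and taking row products gives the invariant factors.

Invariant factors (smallest first, each dividing the next): x - 6, (x - 6)(x - 2).

Check: the last factor (x - 6)(x - 2) is the minimal polynomial, and the product (x - 6)^2(x - 2) is the characteristic polynomial.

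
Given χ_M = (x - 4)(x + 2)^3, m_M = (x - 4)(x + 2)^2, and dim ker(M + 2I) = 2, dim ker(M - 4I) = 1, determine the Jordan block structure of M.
Jordan blocks: (-2, 2), (-2, 1), (4, 1)

λ = -2: algebraic multiplicity 3 (exponent in χ_M), largest block size 2 (exponent in m_M), 2 blocks (geometric multiplicity). These force block sizes [2, 1].
λ = 4: algebraic multiplicity 1 (exponent in χ_M), largest block size 1 (exponent in m_M), 1 block (geometric multiplicity). This forces block sizes [1].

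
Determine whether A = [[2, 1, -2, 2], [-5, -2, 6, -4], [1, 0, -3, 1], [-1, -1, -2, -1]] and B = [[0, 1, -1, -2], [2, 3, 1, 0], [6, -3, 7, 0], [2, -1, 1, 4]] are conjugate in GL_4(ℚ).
trace(A) = -4 but trace(B) = 14. The trace is a similarity invariant, so A and B are not similar.

No.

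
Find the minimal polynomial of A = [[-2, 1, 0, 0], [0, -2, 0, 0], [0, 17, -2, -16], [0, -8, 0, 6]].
m_A(x) = (x - 6)(x + 2)^2

The characteristic polynomial factors as (x - 6)(x + 2)^3. The minimal polynomial is ∏(x - λ)^{k_λ} where k_λ is the size of the largest Jordan block at λ.

For λ = -2: rank(A + 2I) = 2, and the largest Jordan block has size 2 (the smallest k with rank((A + 2I)^k) = rank((A + 2I)^(k+1))).
For λ = 6: rank(A - 6I) = 3, and the largest Jordan block has size 1 (the smallest k with rank((A - 6I)^k) = rank((A - 6I)^(k+1))).

So m_A(x) = (x - 6)(x + 2)^2.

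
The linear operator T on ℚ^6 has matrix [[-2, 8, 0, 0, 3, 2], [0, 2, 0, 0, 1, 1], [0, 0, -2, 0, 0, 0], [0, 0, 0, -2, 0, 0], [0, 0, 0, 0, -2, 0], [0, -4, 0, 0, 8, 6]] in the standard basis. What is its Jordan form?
J = [[-2, 1, 0, 0, 0, 0], [0, -2, 0, 0, 0, 0], [0, 0, -2, 0, 0, 0], [0, 0, 0, -2, 0, 0], [0, 0, 0, 0, 4, 1], [0, 0, 0, 0, 0, 4]]

The characteristic polynomial is det(xI - A) = (x - 4)^2(x + 2)^4, so the eigenvalues are -2 (algebraic multiplicity 4), 4 (algebraic multiplicity 2).

For λ = -2: rank(A + 2I) = 3, rank((A + 2I)^2) = 2. The eigenspace has dimension 6 - 3 = 3, so there are 3 Jordan blocks; the rank sequence gives block sizes [2, 1, 1].

For λ = 4: rank(A - 4I) = 5, rank((A - 4I)^2) = 4. The eigenspace has dimension 6 - 5 = 1, so there is 1 Jordan block; the rank sequence gives block sizes [2].

Assembling the blocks gives the Jordan form J above.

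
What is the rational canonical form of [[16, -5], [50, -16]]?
The invariant factors of A (the non-unit diagonal entries of the Smith normal form of xI - A over ℚ[x]) are x^2 - 6, each dividing the next. The characteristic polynomial is their product, x^2 - 6.

The rational canonical form is the block-diagonal matrix of companion matrices C(f_i):
R = [[0, 6], [1, 0]].

Note the characteristic polynomial does not split into linear factors over ℚ, so A has no Jordan form over ℚ; the rational canonical form exists over any field.

R = [[0, 6], [1, 0]]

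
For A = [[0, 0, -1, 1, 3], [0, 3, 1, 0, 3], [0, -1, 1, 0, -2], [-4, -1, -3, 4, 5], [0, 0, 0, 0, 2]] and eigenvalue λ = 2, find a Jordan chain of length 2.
v_1 = [[0, 0, 0, 1, 0]]^T, v_2 = [[1, 0, 0, 2, 0]]^T

We seek v_1 ∈ ker((A - 2I)^2) \ ker(A - 2I), then set v_{i+1} = (A - 2I) v_i.

One such chain is v_1 = [[0, 0, 0, 1, 0]]^T, v_2 = [[1, 0, 0, 2, 0]]^T. Check: (A - 2I) v_2 = [[0, 0, 0, 0, 0]]^T = 0.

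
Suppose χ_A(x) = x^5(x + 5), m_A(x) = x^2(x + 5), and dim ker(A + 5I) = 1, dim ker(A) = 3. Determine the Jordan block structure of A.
Jordan blocks: (-5, 1), (0, 2), (0, 2), (0, 1)

λ = -5: algebraic multiplicity 1 (exponent in χ_A), largest block size 1 (exponent in m_A), 1 block (geometric multiplicity). This forces block sizes [1].
λ = 0: algebraic multiplicity 5 (exponent in χ_A), largest block size 2 (exponent in m_A), 3 blocks (geometric multiplicity). These force block sizes [2, 2, 1].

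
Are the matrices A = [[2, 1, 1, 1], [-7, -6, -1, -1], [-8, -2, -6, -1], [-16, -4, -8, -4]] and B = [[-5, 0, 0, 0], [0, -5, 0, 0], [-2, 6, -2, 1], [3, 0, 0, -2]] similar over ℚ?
No.

Both have characteristic polynomial (x + 2)^2(x + 5)^2, but the minimal polynomial of A is (x + 2)^2(x + 5)^2 while the minimal polynomial of B is (x + 2)^2(x + 5). The minimal polynomial is a similarity invariant, so A and B are not similar.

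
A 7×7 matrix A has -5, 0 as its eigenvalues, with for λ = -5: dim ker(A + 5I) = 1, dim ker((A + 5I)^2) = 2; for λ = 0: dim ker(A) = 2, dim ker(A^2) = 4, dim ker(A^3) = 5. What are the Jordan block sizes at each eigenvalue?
λ = -5: successive nullity increments [1, 1] count blocks of size ≥ k; block sizes are [2].
λ = 0: successive nullity increments [2, 2, 1] count blocks of size ≥ k; block sizes are [3, 2].

Jordan blocks: (-5, 2), (0, 3), (0, 2)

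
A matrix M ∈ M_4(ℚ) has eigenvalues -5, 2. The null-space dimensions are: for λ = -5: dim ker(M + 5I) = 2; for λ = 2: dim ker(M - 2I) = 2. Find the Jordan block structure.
λ = -5: successive nullity increments [2] count blocks of size ≥ k; block sizes are [1, 1].
λ = 2: successive nullity increments [2] count blocks of size ≥ k; block sizes are [1, 1].

Jordan blocks: (-5, 1), (-5, 1), (2, 1), (2, 1)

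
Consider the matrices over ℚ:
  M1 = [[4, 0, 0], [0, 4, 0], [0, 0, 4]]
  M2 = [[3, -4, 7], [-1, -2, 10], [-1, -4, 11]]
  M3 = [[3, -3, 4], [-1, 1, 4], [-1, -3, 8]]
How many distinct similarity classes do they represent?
3 classes: {M1}, {M2}, {M3}

Characteristic polynomials: χ_{M1} = (x - 4)^3, χ_{M2} = (x - 4)^3, χ_{M3} = (x - 4)^3.

{M1}: invariant factors x - 4, x - 4, x - 4.

{M2}: invariant factors (x - 4)^3.

{M3}: invariant factors x - 4, (x - 4)^2.

Matrices are similar if and only if their invariant-factor lists agree; the partition into similarity classes is {M1}, {M2}, {M3}.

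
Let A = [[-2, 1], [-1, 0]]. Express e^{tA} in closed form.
e^{tA} = [[(1 - t)*e^{-t}, t*e^{-t}], [-t*e^{-t}, (t + 1)*e^{-t}]]

A has Jordan form J = [[-1, 1], [0, -1]] with A = PJP^{-1}, so e^{tA} = P e^{tJ} P^{-1}.

For a Jordan block J_k(λ), e^{tJ_k(λ)} = e^{λt} · (I + tN + t^2 N^2/2! + ... + t^{k-1} N^{k-1}/(k-1)!) where N is the nilpotent superdiagonal part.

Assembling the blocks and conjugating back gives the entries of e^{tA} as shown above.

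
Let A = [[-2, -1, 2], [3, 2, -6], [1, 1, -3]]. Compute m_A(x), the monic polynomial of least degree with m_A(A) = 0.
The characteristic polynomial factors as (x + 1)^3. The minimal polynomial is ∏(x - λ)^{k_λ} where k_λ is the size of the largest Jordan block at λ.

For λ = -1: rank(A + I) = 1, and the largest Jordan block has size 2 (the smallest k with rank((A + I)^k) = rank((A + I)^(k+1))).

So m_A(x) = (x + 1)^2.

m_A(x) = (x + 1)^2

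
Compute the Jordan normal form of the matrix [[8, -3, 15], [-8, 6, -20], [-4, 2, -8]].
J = [[2, 1, 0], [0, 2, 0], [0, 0, 2]]

The characteristic polynomial is det(xI - A) = (x - 2)^3, so the eigenvalues are 2 (algebraic multiplicity 3).

For λ = 2: rank(A - 2I) = 1, rank((A - 2I)^2) = 0. The eigenspace has dimension 3 - 1 = 2, so there are 2 Jordan blocks; the rank sequence gives block sizes [2, 1].

Assembling the blocks gives the Jordan form J above.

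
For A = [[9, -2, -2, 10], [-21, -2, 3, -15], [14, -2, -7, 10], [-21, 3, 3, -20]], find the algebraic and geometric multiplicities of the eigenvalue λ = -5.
The characteristic polynomial is (x + 5)^4, so the factor x + 5 appears with exponent 4: the algebraic multiplicity is 4.

rank(A + 5I) = 1, so the eigenspace has dimension 4 - 1 = 3: the geometric multiplicity is 3.

Since 3 < 4, A is not diagonalizable.

algebraic multiplicity 4, geometric multiplicity 3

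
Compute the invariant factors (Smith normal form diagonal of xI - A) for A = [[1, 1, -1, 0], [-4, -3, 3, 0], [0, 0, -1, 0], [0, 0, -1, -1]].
The Jordan structure of A has elementary divisors (x + 1)^3, (x + 1). Arranging the block sizes at each eigenvalue in decreasing order and taking row products gives the invariant factors.

Invariant factors (smallest first, each dividing the next): x + 1, (x + 1)^3.

Check: the last factor (x + 1)^3 is the minimal polynomial, and the product (x + 1)^4 is the characteristic polynomial.

x + 1, (x + 1)^3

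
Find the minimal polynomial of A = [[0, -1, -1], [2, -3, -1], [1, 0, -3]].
m_A(x) = (x + 2)^3

The characteristic polynomial factors as (x + 2)^3. The minimal polynomial is ∏(x - λ)^{k_λ} where k_λ is the size of the largest Jordan block at λ.

For λ = -2: rank(A + 2I) = 2, and the largest Jordan block has size 3 (the smallest k with rank((A + 2I)^k) = rank((A + 2I)^(k+1))).

So m_A(x) = (x + 2)^3.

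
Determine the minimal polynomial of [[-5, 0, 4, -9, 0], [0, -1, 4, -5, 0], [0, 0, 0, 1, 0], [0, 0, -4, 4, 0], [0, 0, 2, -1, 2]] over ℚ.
m_A(x) = (x - 2)^2(x + 1)(x + 5)

The characteristic polynomial factors as (x - 2)^3(x + 1)(x + 5). The minimal polynomial is ∏(x - λ)^{k_λ} where k_λ is the size of the largest Jordan block at λ.

For λ = -5: rank(A + 5I) = 4, and the largest Jordan block has size 1 (the smallest k with rank((A + 5I)^k) = rank((A + 5I)^(k+1))).
For λ = -1: rank(A + I) = 4, and the largest Jordan block has size 1 (the smallest k with rank((A + I)^k) = rank((A + I)^(k+1))).
For λ = 2: rank(A - 2I) = 3, and the largest Jordan block has size 2 (the smallest k with rank((A - 2I)^k) = rank((A - 2I)^(k+1))).

So m_A(x) = (x - 2)^2(x + 1)(x + 5).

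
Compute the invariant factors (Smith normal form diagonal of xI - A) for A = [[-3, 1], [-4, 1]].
The Jordan structure of A has elementary divisors (x + 1)^2. Arranging the block sizes at each eigenvalue in decreasing order and taking row products gives the invariant factors.

Invariant factors (smallest first, each dividing the next): (x + 1)^2.

Check: the last factor (x + 1)^2 is the minimal polynomial, and the product (x + 1)^2 is the characteristic polynomial.

(x + 1)^2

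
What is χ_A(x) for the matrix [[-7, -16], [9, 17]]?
xI - A = [[x + 7, 16], [-9, x - 17]].

Expanding det(xI - A) along the first row:
det(xI - A) = + (x + 7)·det([[x - 17]]) - (16)·det([[-9]]).

Evaluating gives χ_A(x) = x^2 - 10x + 25 = (x - 5)^2.

χ_A(x) = (x - 5)^2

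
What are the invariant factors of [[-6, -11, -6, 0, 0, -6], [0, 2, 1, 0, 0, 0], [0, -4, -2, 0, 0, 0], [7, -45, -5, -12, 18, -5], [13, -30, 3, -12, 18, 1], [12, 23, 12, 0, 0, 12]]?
The Jordan structure of A has elementary divisors x^3, x, (x - 6)^2. Arranging the block sizes at each eigenvalue in decreasing order and taking row products gives the invariant factors.

Invariant factors (smallest first, each dividing the next): x, x^3(x - 6)^2.

Check: the last factor x^3(x - 6)^2 is the minimal polynomial, and the product x^4(x - 6)^2 is the characteristic polynomial.

x, x^3(x - 6)^2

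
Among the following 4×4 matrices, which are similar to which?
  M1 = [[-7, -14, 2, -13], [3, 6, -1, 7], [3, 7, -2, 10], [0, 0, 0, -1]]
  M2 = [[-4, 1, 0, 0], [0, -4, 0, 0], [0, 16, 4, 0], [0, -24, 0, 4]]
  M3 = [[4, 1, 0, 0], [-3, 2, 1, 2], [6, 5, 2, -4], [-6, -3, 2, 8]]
3 classes: {M1}, {M2}, {M3}

Characteristic polynomials: χ_{M1} = (x + 1)^4, χ_{M2} = (x - 4)^2(x + 4)^2, χ_{M3} = (x - 4)^4.

{M1}: invariant factors (x + 1)^2, (x + 1)^2.

{M2}: invariant factors x - 4, (x - 4)(x + 4)^2.

{M3}: invariant factors x - 4, (x - 4)^3.

Matrices are similar if and only if their invariant-factor lists agree; the partition into similarity classes is {M1}, {M2}, {M3}.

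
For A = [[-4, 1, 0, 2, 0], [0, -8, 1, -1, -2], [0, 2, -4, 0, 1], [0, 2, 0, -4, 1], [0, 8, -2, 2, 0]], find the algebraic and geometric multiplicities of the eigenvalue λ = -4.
algebraic multiplicity 5, geometric multiplicity 2

The characteristic polynomial is (x + 4)^5, so the factor x + 4 appears with exponent 5: the algebraic multiplicity is 5.

rank(A + 4I) = 3, so the eigenspace has dimension 5 - 3 = 2: the geometric multiplicity is 2.

Since 2 < 5, A is not diagonalizable.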